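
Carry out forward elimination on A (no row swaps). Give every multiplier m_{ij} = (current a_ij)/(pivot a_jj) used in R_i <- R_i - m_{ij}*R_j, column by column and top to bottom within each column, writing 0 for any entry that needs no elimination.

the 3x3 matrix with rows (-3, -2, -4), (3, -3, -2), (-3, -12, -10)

multipliers: -1, 1, 2

Forward elimination:
R2 <- R2 - (-1)*R1:  [  0  -5  -6 ]
R3 <- R3 - (1)*R1:  [   0  -10   -6 ]
R3 <- R3 - (2)*R2:  [ 0  0  6 ]
Multipliers (in order of application): m_{21} = -1, m_{31} = 1, m_{32} = 2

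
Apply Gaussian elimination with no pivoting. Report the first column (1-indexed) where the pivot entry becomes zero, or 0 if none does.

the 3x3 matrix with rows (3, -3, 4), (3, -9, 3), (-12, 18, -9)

Naive forward elimination:
R2 <- R2 - (1)*R1:  [  0  -6  -1 ]
R3 <- R3 - (-4)*R1:  [ 0  6  7 ]
R3 <- R3 - (-1)*R2:  [ 0  0  6 ]
All pivots nonzero; naive elimination completes without hitting a zero pivot.

first zero-pivot column = 0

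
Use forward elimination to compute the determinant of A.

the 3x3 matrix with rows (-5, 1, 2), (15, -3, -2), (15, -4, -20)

Forward elimination:
R2 <- R2 - (-3)*R1:  [ 0  0  4 ]
R3 <- R3 - (-3)*R1:  [   0   -1  -14 ]
R2 <-> R3   (pivot in column 2 was zero)
[ -5   1    2 ]
[  0  -1  -14 ]
[  0   0    4 ]
Upper-triangular form:
[ -5   1    2 ]
[  0  -1  -14 ]
[  0   0    4 ]
det(A) = (-1)^1 * (-5) * (-1) * (4) = -20  (1 row swap -> sign -1)

det(A) = -20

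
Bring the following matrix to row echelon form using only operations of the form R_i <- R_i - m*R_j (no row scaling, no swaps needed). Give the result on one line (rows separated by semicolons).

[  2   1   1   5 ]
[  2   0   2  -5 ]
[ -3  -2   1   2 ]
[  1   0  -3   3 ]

REF = [2 1 1 5; 0 -1 1 -10; 0 0 2 29/2; 0 0 0 69/2]

Forward elimination:
R2 <- R2 - (1)*R1:  [   0   -1    1  -10 ]
R3 <- R3 - (-3/2)*R1:  [    0  -1/2   5/2  19/2 ]
R4 <- R4 - (1/2)*R1:  [    0  -1/2  -7/2   1/2 ]
R3 <- R3 - (1/2)*R2:  [    0     0     2  29/2 ]
R4 <- R4 - (1/2)*R2:  [    0     0    -4  11/2 ]
R4 <- R4 - (-2)*R3:  [    0     0     0  69/2 ]
Row echelon form:
[ 2   1  1     5 ]
[ 0  -1  1   -10 ]
[ 0   0  2  29/2 ]
[ 0   0  0  69/2 ]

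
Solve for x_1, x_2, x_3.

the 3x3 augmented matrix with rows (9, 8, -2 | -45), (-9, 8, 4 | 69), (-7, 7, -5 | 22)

Forward elimination on [A|b]:
R2 <- R2 - (-1)*R1:  [  0  16   2  24 ]
R3 <- R3 - (-7/9)*R1:  [     0  119/9  -59/9    -13 ]
R3 <- R3 - (119/144)*R2:  [       0        0  -197/24   -197/6 ]
Row echelon form:
[ 9   8       -2  |     -45 ]
[ 0  16        2  |      24 ]
[ 0   0  -197/24  |  -197/6 ]
Back-substitution:
x_3 = (-197/6) / (-197/24) = 4
x_2 = (24 - (2)*(4)) / 16 = 1
x_1 = (-45 - (8)*(1) - (-2)*(4)) / 9 = -5

(-5, 1, 4)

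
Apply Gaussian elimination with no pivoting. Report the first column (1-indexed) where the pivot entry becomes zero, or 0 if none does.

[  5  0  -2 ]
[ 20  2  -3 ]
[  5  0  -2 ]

Naive forward elimination:
R2 <- R2 - (4)*R1:  [ 0  2  5 ]
R3 <- R3 - (1)*R1:  [ 0  0  0 ]
Matrix at this point:
[ 5  0  -2 ]
[ 0  2   5 ]
[ 0  0   0 ]
Pivot entry (3,3) in the last row is zero and there are no rows below to swap with -> zero pivot in column 3 (A is singular).

first zero-pivot column = 3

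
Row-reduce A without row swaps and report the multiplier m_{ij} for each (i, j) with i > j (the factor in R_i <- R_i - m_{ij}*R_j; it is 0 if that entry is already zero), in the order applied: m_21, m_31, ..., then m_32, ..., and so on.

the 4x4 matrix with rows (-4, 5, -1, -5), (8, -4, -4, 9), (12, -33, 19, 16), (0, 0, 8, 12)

multipliers: -2, -3, 0, -3, 0, -4

Forward elimination:
R2 <- R2 - (-2)*R1:  [  0   6  -6  -1 ]
R3 <- R3 - (-3)*R1:  [   0  -18   16    1 ]
R4: entry in column 1 is already 0 -> m_{41} = 0 (no row operation needed)
R3 <- R3 - (-3)*R2:  [  0   0  -2  -2 ]
R4: entry in column 2 is already 0 -> m_{42} = 0 (no row operation needed)
R4 <- R4 - (-4)*R3:  [ 0  0  0  4 ]
Multipliers (in order of application): m_{21} = -2, m_{31} = -3, m_{41} = 0, m_{32} = -3, m_{42} = 0, m_{43} = -4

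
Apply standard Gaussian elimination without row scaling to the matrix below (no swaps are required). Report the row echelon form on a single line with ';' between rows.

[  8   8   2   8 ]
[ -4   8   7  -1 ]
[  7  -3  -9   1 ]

Forward elimination:
R2 <- R2 - (-1/2)*R1:  [  0  12   8   3 ]
R3 <- R3 - (7/8)*R1:  [     0    -10  -43/4     -6 ]
R3 <- R3 - (-5/6)*R2:  [      0       0  -49/12    -7/2 ]
Row echelon form:
[ 8   8       2     8 ]
[ 0  12       8     3 ]
[ 0   0  -49/12  -7/2 ]

REF = [8 8 2 8; 0 12 8 3; 0 0 -49/12 -7/2]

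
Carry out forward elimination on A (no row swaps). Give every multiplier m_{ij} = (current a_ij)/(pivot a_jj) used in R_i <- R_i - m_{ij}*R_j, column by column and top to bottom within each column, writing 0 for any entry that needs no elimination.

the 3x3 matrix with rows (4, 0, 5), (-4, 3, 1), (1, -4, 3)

Forward elimination:
R2 <- R2 - (-1)*R1:  [ 0  3  6 ]
R3 <- R3 - (1/4)*R1:  [   0   -4  7/4 ]
R3 <- R3 - (-4/3)*R2:  [    0     0  39/4 ]
Multipliers (in order of application): m_{21} = -1, m_{31} = 1/4, m_{32} = -4/3

multipliers: -1, 1/4, -4/3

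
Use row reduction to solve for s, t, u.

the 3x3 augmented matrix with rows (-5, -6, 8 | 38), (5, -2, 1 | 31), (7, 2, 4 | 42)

Forward elimination on [A|b]:
R2 <- R2 - (-1)*R1:  [  0  -8   9  69 ]
R3 <- R3 - (-7/5)*R1:  [     0  -32/5   76/5  476/5 ]
R3 <- R3 - (4/5)*R2:  [  0   0   8  40 ]
Row echelon form:
[ -5  -6  8  |  38 ]
[  0  -8  9  |  69 ]
[  0   0  8  |  40 ]
Back-substitution:
u = (40) / 8 = 5
t = (69 - (9)*(5)) / -8 = -3
s = (38 - (-6)*(-3) - (8)*(5)) / -5 = 4

(4, -3, 5)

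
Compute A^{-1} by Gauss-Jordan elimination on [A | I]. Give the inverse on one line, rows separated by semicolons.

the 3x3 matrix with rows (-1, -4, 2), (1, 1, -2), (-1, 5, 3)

inverse = [13/3 22/3 2; -1/3 -1/3 0; 2 3 1]

Gauss-Jordan on [A | I]:
R1 <- (1/-1)*R1:  [  1   4  -2  |  -1   0   0 ]
R2 <- R2 - (1)*R1:  [  0  -3   0  |   1   1   0 ]
R3 <- R3 - (-1)*R1:  [  0   9   1  |  -1   0   1 ]
R2 <- (1/-3)*R2:  [    0     1     0  |  -1/3  -1/3     0 ]
R1 <- R1 - (4)*R2:  [   1    0   -2  |  1/3  4/3    0 ]
R3 <- R3 - (9)*R2:  [ 0  0  1  |  2  3  1 ]
R1 <- R1 - (-2)*R3:  [    1     0     0  |  13/3  22/3     2 ]
Right block of [I | A^{-1}] is the inverse:
[ 13/3  22/3  2 ]
[ -1/3  -1/3  0 ]
[    2     3  1 ]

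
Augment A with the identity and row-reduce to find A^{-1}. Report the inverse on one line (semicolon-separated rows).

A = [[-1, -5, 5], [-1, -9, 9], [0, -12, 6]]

inverse = [-9/4 5/4 0; -1/4 1/4 -1/6; -1/2 1/2 -1/6]

Gauss-Jordan on [A | I]:
R1 <- (1/-1)*R1:  [  1   5  -5  |  -1   0   0 ]
R2 <- R2 - (-1)*R1:  [  0  -4   4  |  -1   1   0 ]
R2 <- (1/-4)*R2:  [    0     1    -1  |   1/4  -1/4     0 ]
R1 <- R1 - (5)*R2:  [    1     0     0  |  -9/4   5/4     0 ]
R3 <- R3 - (-12)*R2:  [  0   0  -6  |   3  -3   1 ]
R3 <- (1/-6)*R3:  [    0     0     1  |  -1/2   1/2  -1/6 ]
R2 <- R2 - (-1)*R3:  [    0     1     0  |  -1/4   1/4  -1/6 ]
Right block of [I | A^{-1}] is the inverse:
[ -9/4  5/4     0 ]
[ -1/4  1/4  -1/6 ]
[ -1/2  1/2  -1/6 ]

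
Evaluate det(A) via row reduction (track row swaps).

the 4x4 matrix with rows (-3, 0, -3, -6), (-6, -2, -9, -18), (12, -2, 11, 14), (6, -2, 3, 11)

Forward elimination:
R2 <- R2 - (2)*R1:  [  0  -2  -3  -6 ]
R3 <- R3 - (-4)*R1:  [   0   -2   -1  -10 ]
R4 <- R4 - (-2)*R1:  [  0  -2  -3  -1 ]
R3 <- R3 - (1)*R2:  [  0   0   2  -4 ]
R4 <- R4 - (1)*R2:  [ 0  0  0  5 ]
Upper-triangular form:
[ -3   0  -3  -6 ]
[  0  -2  -3  -6 ]
[  0   0   2  -4 ]
[  0   0   0   5 ]
det(A) = (-1)^0 * (-3) * (-2) * (2) * (5) = 60  (0 row swaps -> sign +1)

det(A) = 60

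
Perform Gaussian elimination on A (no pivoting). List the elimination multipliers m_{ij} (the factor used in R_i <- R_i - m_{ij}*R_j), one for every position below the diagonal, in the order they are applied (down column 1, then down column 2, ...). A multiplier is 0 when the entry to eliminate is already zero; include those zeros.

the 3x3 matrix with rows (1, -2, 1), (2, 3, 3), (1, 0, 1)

multipliers: 2, 1, 2/7

Forward elimination:
R2 <- R2 - (2)*R1:  [ 0  7  1 ]
R3 <- R3 - (1)*R1:  [ 0  2  0 ]
R3 <- R3 - (2/7)*R2:  [    0     0  -2/7 ]
Multipliers (in order of application): m_{21} = 2, m_{31} = 1, m_{32} = 2/7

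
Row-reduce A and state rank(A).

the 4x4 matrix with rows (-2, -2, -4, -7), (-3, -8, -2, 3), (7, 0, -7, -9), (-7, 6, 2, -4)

Row reduction:
R2 <- R2 - (3/2)*R1:  [    0    -5     4  27/2 ]
R3 <- R3 - (-7/2)*R1:  [     0     -7    -21  -67/2 ]
R4 <- R4 - (7/2)*R1:  [    0    13    16  41/2 ]
R3 <- R3 - (7/5)*R2:  [      0       0  -133/5  -262/5 ]
R4 <- R4 - (-13/5)*R2:  [     0      0  132/5  278/5 ]
R4 <- R4 - (-132/133)*R3:  [       0        0        0  478/133 ]
Row echelon form:
[ -2  -2      -4       -7 ]
[  0  -5       4     27/2 ]
[  0   0  -133/5   -262/5 ]
[  0   0       0  478/133 ]
Nonzero rows / pivot columns: 4

rank(A) = 4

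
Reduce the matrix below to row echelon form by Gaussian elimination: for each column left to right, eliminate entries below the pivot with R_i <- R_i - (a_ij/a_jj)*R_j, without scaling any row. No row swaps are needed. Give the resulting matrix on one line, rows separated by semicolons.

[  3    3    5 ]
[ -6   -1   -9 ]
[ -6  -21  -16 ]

REF = [3 3 5; 0 5 1; 0 0 -3]

Forward elimination:
R2 <- R2 - (-2)*R1:  [ 0  5  1 ]
R3 <- R3 - (-2)*R1:  [   0  -15   -6 ]
R3 <- R3 - (-3)*R2:  [  0   0  -3 ]
Row echelon form:
[ 3  3   5 ]
[ 0  5   1 ]
[ 0  0  -3 ]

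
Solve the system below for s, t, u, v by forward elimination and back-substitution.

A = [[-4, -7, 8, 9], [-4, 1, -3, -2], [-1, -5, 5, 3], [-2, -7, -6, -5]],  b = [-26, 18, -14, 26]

Forward elimination on [A|b]:
R2 <- R2 - (1)*R1:  [   0    8  -11  -11   44 ]
R3 <- R3 - (1/4)*R1:  [     0  -13/4      3    3/4  -15/2 ]
R4 <- R4 - (1/2)*R1:  [     0   -7/2    -10  -19/2     39 ]
R3 <- R3 - (-13/32)*R2:  [       0        0   -47/32  -119/32     83/8 ]
R4 <- R4 - (-7/16)*R2:  [       0        0  -237/16  -229/16    233/4 ]
R4 <- R4 - (474/47)*R3:  [        0         0         0   1090/47  -2180/47 ]
Row echelon form:
[ -4  -7       8        9  |       -26 ]
[  0   8     -11      -11  |        44 ]
[  0   0  -47/32  -119/32  |      83/8 ]
[  0   0       0  1090/47  |  -2180/47 ]
Back-substitution:
v = (-2180/47) / (1090/47) = -2
u = (83/8 - (-119/32)*(-2)) / (-47/32) = -2
t = (44 - (-11)*(-2) - (-11)*(-2)) / 8 = 0
s = (-26 - (-7)*(0) - (8)*(-2) - (9)*(-2)) / -4 = -2

(-2, 0, -2, -2)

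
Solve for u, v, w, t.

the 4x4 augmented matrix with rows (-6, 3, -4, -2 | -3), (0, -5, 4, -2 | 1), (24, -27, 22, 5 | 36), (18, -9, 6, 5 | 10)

(-2, -3, -1, 5)

Forward elimination on [A|b]:
R3 <- R3 - (-4)*R1:  [   0  -15    6   -3   24 ]
R4 <- R4 - (-3)*R1:  [  0   0  -6  -1   1 ]
R3 <- R3 - (3)*R2:  [  0   0  -6   3  21 ]
R4 <- R4 - (1)*R3:  [   0    0    0   -4  -20 ]
Row echelon form:
[ -6   3  -4  -2  |   -3 ]
[  0  -5   4  -2  |    1 ]
[  0   0  -6   3  |   21 ]
[  0   0   0  -4  |  -20 ]
Back-substitution:
t = (-20) / -4 = 5
w = (21 - (3)*(5)) / -6 = -1
v = (1 - (4)*(-1) - (-2)*(5)) / -5 = -3
u = (-3 - (3)*(-3) - (-4)*(-1) - (-2)*(5)) / -6 = -2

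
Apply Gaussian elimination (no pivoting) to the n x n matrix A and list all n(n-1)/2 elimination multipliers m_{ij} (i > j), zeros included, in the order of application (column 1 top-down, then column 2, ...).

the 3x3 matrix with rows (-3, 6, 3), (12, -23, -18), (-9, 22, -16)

Forward elimination:
R2 <- R2 - (-4)*R1:  [  0   1  -6 ]
R3 <- R3 - (3)*R1:  [   0    4  -25 ]
R3 <- R3 - (4)*R2:  [  0   0  -1 ]
Multipliers (in order of application): m_{21} = -4, m_{31} = 3, m_{32} = 4

multipliers: -4, 3, 4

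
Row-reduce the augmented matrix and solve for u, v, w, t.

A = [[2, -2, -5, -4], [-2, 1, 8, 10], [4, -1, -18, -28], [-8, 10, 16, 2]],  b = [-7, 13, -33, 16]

(4, 3, 1, 1)

Forward elimination on [A|b]:
R2 <- R2 - (-1)*R1:  [  0  -1   3   6   6 ]
R3 <- R3 - (2)*R1:  [   0    3   -8  -20  -19 ]
R4 <- R4 - (-4)*R1:  [   0    2   -4  -14  -12 ]
R3 <- R3 - (-3)*R2:  [  0   0   1  -2  -1 ]
R4 <- R4 - (-2)*R2:  [  0   0   2  -2   0 ]
R4 <- R4 - (2)*R3:  [ 0  0  0  2  2 ]
Row echelon form:
[ 2  -2  -5  -4  |  -7 ]
[ 0  -1   3   6  |   6 ]
[ 0   0   1  -2  |  -1 ]
[ 0   0   0   2  |   2 ]
Back-substitution:
t = (2) / 2 = 1
w = (-1 - (-2)*(1)) / 1 = 1
v = (6 - (3)*(1) - (6)*(1)) / -1 = 3
u = (-7 - (-2)*(3) - (-5)*(1) - (-4)*(1)) / 2 = 4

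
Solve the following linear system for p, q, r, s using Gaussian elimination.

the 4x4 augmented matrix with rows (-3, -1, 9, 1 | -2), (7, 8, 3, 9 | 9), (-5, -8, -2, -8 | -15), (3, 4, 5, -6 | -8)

(-3, 3, -1, 1)

Forward elimination on [A|b]:
R2 <- R2 - (-7/3)*R1:  [    0  17/3    24  34/3  13/3 ]
R3 <- R3 - (5/3)*R1:  [     0  -19/3    -17  -29/3  -35/3 ]
R4 <- R4 - (-1)*R1:  [   0    3   14   -5  -10 ]
R3 <- R3 - (-19/17)*R2:  [       0        0   167/17        3  -116/17 ]
R4 <- R4 - (9/17)*R2:  [       0        0    22/17      -11  -209/17 ]
R4 <- R4 - (22/167)*R3:  [         0          0          0  -1903/167  -1903/167 ]
Row echelon form:
[ -3    -1       9          1  |         -2 ]
[  0  17/3      24       34/3  |       13/3 ]
[  0     0  167/17          3  |    -116/17 ]
[  0     0       0  -1903/167  |  -1903/167 ]
Back-substitution:
s = (-1903/167) / (-1903/167) = 1
r = (-116/17 - (3)*(1)) / (167/17) = -1
q = (13/3 - (24)*(-1) - (34/3)*(1)) / (17/3) = 3
p = (-2 - (-1)*(3) - (9)*(-1) - (1)*(1)) / -3 = -3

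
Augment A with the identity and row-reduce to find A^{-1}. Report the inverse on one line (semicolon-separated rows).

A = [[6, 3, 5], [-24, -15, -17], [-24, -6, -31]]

inverse = [121/30 7/10 4/15; -56/15 -11/15 -1/5; -12/5 -2/5 -1/5]

Gauss-Jordan on [A | I]:
R1 <- (1/6)*R1:  [   1  1/2  5/6  |  1/6    0    0 ]
R2 <- R2 - (-24)*R1:  [  0  -3   3  |   4   1   0 ]
R3 <- R3 - (-24)*R1:  [   0    6  -11  |    4    0    1 ]
R2 <- (1/-3)*R2:  [    0     1    -1  |  -4/3  -1/3     0 ]
R1 <- R1 - (1/2)*R2:  [   1    0  4/3  |  5/6  1/6    0 ]
R3 <- R3 - (6)*R2:  [  0   0  -5  |  12   2   1 ]
R3 <- (1/-5)*R3:  [     0      0      1  |  -12/5   -2/5   -1/5 ]
R1 <- R1 - (4/3)*R3:  [      1       0       0  |  121/30    7/10    4/15 ]
R2 <- R2 - (-1)*R3:  [      0       1       0  |  -56/15  -11/15    -1/5 ]
Right block of [I | A^{-1}] is the inverse:
[ 121/30    7/10  4/15 ]
[ -56/15  -11/15  -1/5 ]
[  -12/5    -2/5  -1/5 ]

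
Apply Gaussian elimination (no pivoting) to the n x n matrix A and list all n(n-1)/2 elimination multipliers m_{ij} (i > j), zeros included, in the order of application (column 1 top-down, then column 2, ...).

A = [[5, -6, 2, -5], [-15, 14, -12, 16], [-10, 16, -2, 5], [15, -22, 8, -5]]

Forward elimination:
R2 <- R2 - (-3)*R1:  [  0  -4  -6   1 ]
R3 <- R3 - (-2)*R1:  [  0   4   2  -5 ]
R4 <- R4 - (3)*R1:  [  0  -4   2  10 ]
R3 <- R3 - (-1)*R2:  [  0   0  -4  -4 ]
R4 <- R4 - (1)*R2:  [ 0  0  8  9 ]
R4 <- R4 - (-2)*R3:  [ 0  0  0  1 ]
Multipliers (in order of application): m_{21} = -3, m_{31} = -2, m_{41} = 3, m_{32} = -1, m_{42} = 1, m_{43} = -2

multipliers: -3, -2, 3, -1, 1, -2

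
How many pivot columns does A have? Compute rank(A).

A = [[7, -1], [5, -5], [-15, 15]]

Row reduction:
R2 <- R2 - (5/7)*R1:  [     0  -30/7 ]
R3 <- R3 - (-15/7)*R1:  [    0  90/7 ]
R3 <- R3 - (-3)*R2:  [ 0  0 ]
Row echelon form:
[ 7     -1 ]
[ 0  -30/7 ]
[ 0      0 ]
Nonzero rows / pivot columns: 2

rank(A) = 2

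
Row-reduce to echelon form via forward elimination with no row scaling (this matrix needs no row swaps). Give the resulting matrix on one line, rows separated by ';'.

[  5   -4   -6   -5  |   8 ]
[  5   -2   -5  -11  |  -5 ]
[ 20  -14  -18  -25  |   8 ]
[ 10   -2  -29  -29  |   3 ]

REF = [5 -4 -6 -5 8; 0 2 1 -6 -13; 0 0 5 1 -11; 0 0 0 3 -18]

Forward elimination:
R2 <- R2 - (1)*R1:  [   0    2    1   -6  -13 ]
R3 <- R3 - (4)*R1:  [   0    2    6   -5  -24 ]
R4 <- R4 - (2)*R1:  [   0    6  -17  -19  -13 ]
R3 <- R3 - (1)*R2:  [   0    0    5    1  -11 ]
R4 <- R4 - (3)*R2:  [   0    0  -20   -1   26 ]
R4 <- R4 - (-4)*R3:  [   0    0    0    3  -18 ]
Row echelon form:
[ 5  -4  -6  -5  |    8 ]
[ 0   2   1  -6  |  -13 ]
[ 0   0   5   1  |  -11 ]
[ 0   0   0   3  |  -18 ]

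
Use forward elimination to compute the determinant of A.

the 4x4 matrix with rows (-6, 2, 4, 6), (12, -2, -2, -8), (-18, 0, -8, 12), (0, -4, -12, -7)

Forward elimination:
R2 <- R2 - (-2)*R1:  [ 0  2  6  4 ]
R3 <- R3 - (3)*R1:  [   0   -6  -20   -6 ]
R3 <- R3 - (-3)*R2:  [  0   0  -2   6 ]
R4 <- R4 - (-2)*R2:  [ 0  0  0  1 ]
Upper-triangular form:
[ -6  2   4  6 ]
[  0  2   6  4 ]
[  0  0  -2  6 ]
[  0  0   0  1 ]
det(A) = (-1)^0 * (-6) * (2) * (-2) * (1) = 24  (0 row swaps -> sign +1)

det(A) = 24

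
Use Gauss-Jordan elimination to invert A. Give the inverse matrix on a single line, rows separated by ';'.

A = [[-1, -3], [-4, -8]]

inverse = [2 -3/4; -1 1/4]

Gauss-Jordan on [A | I]:
R1 <- (1/-1)*R1:  [  1   3  |  -1   0 ]
R2 <- R2 - (-4)*R1:  [  0   4  |  -4   1 ]
R2 <- (1/4)*R2:  [   0    1  |   -1  1/4 ]
R1 <- R1 - (3)*R2:  [    1     0  |     2  -3/4 ]
Right block of [I | A^{-1}] is the inverse:
[  2  -3/4 ]
[ -1   1/4 ]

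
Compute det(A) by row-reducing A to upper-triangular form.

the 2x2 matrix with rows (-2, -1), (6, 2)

det(A) = 2

Forward elimination:
R2 <- R2 - (-3)*R1:  [  0  -1 ]
Upper-triangular form:
[ -2  -1 ]
[  0  -1 ]
det(A) = (-1)^0 * (-2) * (-1) = 2  (0 row swaps -> sign +1)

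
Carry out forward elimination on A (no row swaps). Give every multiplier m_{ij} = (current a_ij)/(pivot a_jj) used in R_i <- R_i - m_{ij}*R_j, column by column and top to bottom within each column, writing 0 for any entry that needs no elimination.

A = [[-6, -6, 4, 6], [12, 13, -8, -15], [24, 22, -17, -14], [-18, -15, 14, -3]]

multipliers: -2, -4, 3, -2, 3, -2

Forward elimination:
R2 <- R2 - (-2)*R1:  [  0   1   0  -3 ]
R3 <- R3 - (-4)*R1:  [  0  -2  -1  10 ]
R4 <- R4 - (3)*R1:  [   0    3    2  -21 ]
R3 <- R3 - (-2)*R2:  [  0   0  -1   4 ]
R4 <- R4 - (3)*R2:  [   0    0    2  -12 ]
R4 <- R4 - (-2)*R3:  [  0   0   0  -4 ]
Multipliers (in order of application): m_{21} = -2, m_{31} = -4, m_{41} = 3, m_{32} = -2, m_{42} = 3, m_{43} = -2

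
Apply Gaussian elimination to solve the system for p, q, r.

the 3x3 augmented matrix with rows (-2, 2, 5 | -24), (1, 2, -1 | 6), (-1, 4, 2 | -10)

Forward elimination on [A|b]:
R2 <- R2 - (-1/2)*R1:  [   0    3  3/2   -6 ]
R3 <- R3 - (1/2)*R1:  [    0     3  -1/2     2 ]
R3 <- R3 - (1)*R2:  [  0   0  -2   8 ]
Row echelon form:
[ -2  2    5  |  -24 ]
[  0  3  3/2  |   -6 ]
[  0  0   -2  |    8 ]
Back-substitution:
r = (8) / -2 = -4
q = (-6 - (3/2)*(-4)) / 3 = 0
p = (-24 - (2)*(0) - (5)*(-4)) / -2 = 2

(2, 0, -4)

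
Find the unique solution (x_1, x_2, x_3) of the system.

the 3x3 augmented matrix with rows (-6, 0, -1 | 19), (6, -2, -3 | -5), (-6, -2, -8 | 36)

Forward elimination on [A|b]:
R2 <- R2 - (-1)*R1:  [  0  -2  -4  14 ]
R3 <- R3 - (1)*R1:  [  0  -2  -7  17 ]
R3 <- R3 - (1)*R2:  [  0   0  -3   3 ]
Row echelon form:
[ -6   0  -1  |  19 ]
[  0  -2  -4  |  14 ]
[  0   0  -3  |   3 ]
Back-substitution:
x_3 = (3) / -3 = -1
x_2 = (14 - (-4)*(-1)) / -2 = -5
x_1 = (19 - (-1)*(-1)) / -6 = -3

(-3, -5, -1)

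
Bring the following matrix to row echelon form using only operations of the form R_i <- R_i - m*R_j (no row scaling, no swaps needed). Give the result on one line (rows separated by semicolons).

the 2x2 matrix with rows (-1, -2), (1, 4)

Forward elimination:
R2 <- R2 - (-1)*R1:  [ 0  2 ]
Row echelon form:
[ -1  -2 ]
[  0   2 ]

REF = [-1 -2; 0 2]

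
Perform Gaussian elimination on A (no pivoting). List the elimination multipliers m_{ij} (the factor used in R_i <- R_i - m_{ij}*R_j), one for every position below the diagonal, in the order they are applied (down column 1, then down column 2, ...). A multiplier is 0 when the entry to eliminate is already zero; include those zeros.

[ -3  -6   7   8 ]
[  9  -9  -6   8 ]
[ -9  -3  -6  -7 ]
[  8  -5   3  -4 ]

multipliers: -3, 3, -8/3, -5/9, 7/9, -15/28

Forward elimination:
R2 <- R2 - (-3)*R1:  [   0  -27   15   32 ]
R3 <- R3 - (3)*R1:  [   0   15  -27  -31 ]
R4 <- R4 - (-8/3)*R1:  [    0   -21  65/3  52/3 ]
R3 <- R3 - (-5/9)*R2:  [      0       0   -56/3  -119/9 ]
R4 <- R4 - (7/9)*R2:  [     0      0     10  -68/9 ]
R4 <- R4 - (-15/28)*R3:  [       0        0        0  -527/36 ]
Multipliers (in order of application): m_{21} = -3, m_{31} = 3, m_{41} = -8/3, m_{32} = -5/9, m_{42} = 7/9, m_{43} = -15/28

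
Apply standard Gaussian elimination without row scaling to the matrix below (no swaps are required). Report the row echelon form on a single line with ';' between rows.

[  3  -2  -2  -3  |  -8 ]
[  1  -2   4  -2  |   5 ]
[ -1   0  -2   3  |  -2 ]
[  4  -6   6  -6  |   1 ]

Forward elimination:
R2 <- R2 - (1/3)*R1:  [    0  -4/3  14/3    -1  23/3 ]
R3 <- R3 - (-1/3)*R1:  [     0   -2/3   -8/3      2  -14/3 ]
R4 <- R4 - (4/3)*R1:  [     0  -10/3   26/3     -2   35/3 ]
R3 <- R3 - (1/2)*R2:  [     0      0     -5    5/2  -17/2 ]
R4 <- R4 - (5/2)*R2:  [     0      0     -3    1/2  -15/2 ]
R4 <- R4 - (3/5)*R3:  [     0      0      0     -1  -12/5 ]
Row echelon form:
[ 3    -2    -2   -3  |     -8 ]
[ 0  -4/3  14/3   -1  |   23/3 ]
[ 0     0    -5  5/2  |  -17/2 ]
[ 0     0     0   -1  |  -12/5 ]

REF = [3 -2 -2 -3 -8; 0 -4/3 14/3 -1 23/3; 0 0 -5 5/2 -17/2; 0 0 0 -1 -12/5]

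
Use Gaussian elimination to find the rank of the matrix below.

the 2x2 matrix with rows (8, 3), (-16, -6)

rank(A) = 1

Row reduction:
R2 <- R2 - (-2)*R1:  [ 0  0 ]
Row echelon form:
[ 8  3 ]
[ 0  0 ]
Nonzero rows / pivot columns: 1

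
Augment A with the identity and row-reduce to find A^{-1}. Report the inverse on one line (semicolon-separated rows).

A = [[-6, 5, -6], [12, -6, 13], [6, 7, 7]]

inverse = [-133/48 -77/48 29/48; -1/8 -1/8 1/8; 5/2 3/2 -1/2]

Gauss-Jordan on [A | I]:
R1 <- (1/-6)*R1:  [    1  -5/6     1  |  -1/6     0     0 ]
R2 <- R2 - (12)*R1:  [ 0  4  1  |  2  1  0 ]
R3 <- R3 - (6)*R1:  [  0  12   1  |   1   0   1 ]
R2 <- (1/4)*R2:  [   0    1  1/4  |  1/2  1/4    0 ]
R1 <- R1 - (-5/6)*R2:  [     1      0  29/24  |    1/4   5/24      0 ]
R3 <- R3 - (12)*R2:  [  0   0  -2  |  -5  -3   1 ]
R3 <- (1/-2)*R3:  [    0     0     1  |   5/2   3/2  -1/2 ]
R1 <- R1 - (29/24)*R3:  [       1        0        0  |  -133/48   -77/48    29/48 ]
R2 <- R2 - (1/4)*R3:  [    0     1     0  |  -1/8  -1/8   1/8 ]
Right block of [I | A^{-1}] is the inverse:
[ -133/48  -77/48  29/48 ]
[    -1/8    -1/8    1/8 ]
[     5/2     3/2   -1/2 ]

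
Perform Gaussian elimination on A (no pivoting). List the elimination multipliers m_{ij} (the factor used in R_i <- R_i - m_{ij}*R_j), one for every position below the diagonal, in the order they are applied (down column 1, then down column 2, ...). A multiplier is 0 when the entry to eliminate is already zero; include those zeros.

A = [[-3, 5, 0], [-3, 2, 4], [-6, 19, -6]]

Forward elimination:
R2 <- R2 - (1)*R1:  [  0  -3   4 ]
R3 <- R3 - (2)*R1:  [  0   9  -6 ]
R3 <- R3 - (-3)*R2:  [ 0  0  6 ]
Multipliers (in order of application): m_{21} = 1, m_{31} = 2, m_{32} = -3

multipliers: 1, 2, -3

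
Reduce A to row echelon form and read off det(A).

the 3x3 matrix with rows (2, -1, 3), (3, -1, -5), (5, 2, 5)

Forward elimination:
R2 <- R2 - (3/2)*R1:  [     0    1/2  -19/2 ]
R3 <- R3 - (5/2)*R1:  [    0   9/2  -5/2 ]
R3 <- R3 - (9)*R2:  [  0   0  83 ]
Upper-triangular form:
[ 2   -1      3 ]
[ 0  1/2  -19/2 ]
[ 0    0     83 ]
det(A) = (-1)^0 * (2) * (1/2) * (83) = 83  (0 row swaps -> sign +1)

det(A) = 83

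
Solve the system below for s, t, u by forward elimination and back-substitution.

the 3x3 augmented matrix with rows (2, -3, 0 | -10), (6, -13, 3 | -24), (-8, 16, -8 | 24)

(-5, 0, 2)

Forward elimination on [A|b]:
R2 <- R2 - (3)*R1:  [  0  -4   3   6 ]
R3 <- R3 - (-4)*R1:  [   0    4   -8  -16 ]
R3 <- R3 - (-1)*R2:  [   0    0   -5  -10 ]
Row echelon form:
[ 2  -3   0  |  -10 ]
[ 0  -4   3  |    6 ]
[ 0   0  -5  |  -10 ]
Back-substitution:
u = (-10) / -5 = 2
t = (6 - (3)*(2)) / -4 = 0
s = (-10 - (-3)*(0)) / 2 = -5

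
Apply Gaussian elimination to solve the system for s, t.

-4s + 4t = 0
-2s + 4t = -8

Forward elimination on [A|b]:
R2 <- R2 - (1/2)*R1:  [  0   2  -8 ]
Row echelon form:
[ -4  4  |   0 ]
[  0  2  |  -8 ]
Back-substitution:
t = (-8) / 2 = -4
s = (0 - (4)*(-4)) / -4 = -4

(-4, -4)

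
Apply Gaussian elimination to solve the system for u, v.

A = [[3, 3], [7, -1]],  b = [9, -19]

Forward elimination on [A|b]:
R2 <- R2 - (7/3)*R1:  [   0   -8  -40 ]
Row echelon form:
[ 3   3  |    9 ]
[ 0  -8  |  -40 ]
Back-substitution:
v = (-40) / -8 = 5
u = (9 - (3)*(5)) / 3 = -2

(-2, 5)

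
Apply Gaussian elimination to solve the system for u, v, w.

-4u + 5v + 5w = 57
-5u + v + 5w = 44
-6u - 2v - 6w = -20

(-3, 4, 5)

Forward elimination on [A|b]:
R2 <- R2 - (5/4)*R1:  [      0   -21/4    -5/4  -109/4 ]
R3 <- R3 - (3/2)*R1:  [      0   -19/2   -27/2  -211/2 ]
R3 <- R3 - (38/21)*R2:  [        0         0   -236/21  -1180/21 ]
Row echelon form:
[ -4      5        5  |        57 ]
[  0  -21/4     -5/4  |    -109/4 ]
[  0      0  -236/21  |  -1180/21 ]
Back-substitution:
w = (-1180/21) / (-236/21) = 5
v = (-109/4 - (-5/4)*(5)) / (-21/4) = 4
u = (57 - (5)*(4) - (5)*(5)) / -4 = -3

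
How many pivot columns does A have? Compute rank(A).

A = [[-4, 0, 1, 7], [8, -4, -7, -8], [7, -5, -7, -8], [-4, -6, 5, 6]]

Row reduction:
R2 <- R2 - (-2)*R1:  [  0  -4  -5   6 ]
R3 <- R3 - (-7/4)*R1:  [     0     -5  -21/4   17/4 ]
R4 <- R4 - (1)*R1:  [  0  -6   4  -1 ]
R3 <- R3 - (5/4)*R2:  [     0      0      1  -13/4 ]
R4 <- R4 - (3/2)*R2:  [    0     0  23/2   -10 ]
R4 <- R4 - (23/2)*R3:  [     0      0      0  219/8 ]
Row echelon form:
[ -4   0   1      7 ]
[  0  -4  -5      6 ]
[  0   0   1  -13/4 ]
[  0   0   0  219/8 ]
Nonzero rows / pivot columns: 4

rank(A) = 4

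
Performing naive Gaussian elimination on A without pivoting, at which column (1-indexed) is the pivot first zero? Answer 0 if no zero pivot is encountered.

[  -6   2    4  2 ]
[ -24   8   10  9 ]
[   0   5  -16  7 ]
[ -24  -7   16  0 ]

first zero-pivot column = 2

Naive forward elimination:
R2 <- R2 - (4)*R1:  [  0   0  -6   1 ]
R4 <- R4 - (4)*R1:  [   0  -15    0   -8 ]
Matrix at this point:
[ -6    2    4   2 ]
[  0    0   -6   1 ]
[  0    5  -16   7 ]
[  0  -15    0  -8 ]
Pivot entry (2,2) is zero but row 3 has 5 in column 2 -> naive elimination stops; a row interchange (e.g. R2 <-> R3) would be required here.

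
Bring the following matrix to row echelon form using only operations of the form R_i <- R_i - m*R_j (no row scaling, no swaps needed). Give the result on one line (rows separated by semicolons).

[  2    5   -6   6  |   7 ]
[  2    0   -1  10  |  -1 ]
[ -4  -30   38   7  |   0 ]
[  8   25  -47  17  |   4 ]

REF = [2 5 -6 6 7; 0 -5 5 4 -8; 0 0 6 3 46; 0 0 0 6 106]

Forward elimination:
R2 <- R2 - (1)*R1:  [  0  -5   5   4  -8 ]
R3 <- R3 - (-2)*R1:  [   0  -20   26   19   14 ]
R4 <- R4 - (4)*R1:  [   0    5  -23   -7  -24 ]
R3 <- R3 - (4)*R2:  [  0   0   6   3  46 ]
R4 <- R4 - (-1)*R2:  [   0    0  -18   -3  -32 ]
R4 <- R4 - (-3)*R3:  [   0    0    0    6  106 ]
Row echelon form:
[ 2   5  -6  6  |    7 ]
[ 0  -5   5  4  |   -8 ]
[ 0   0   6  3  |   46 ]
[ 0   0   0  6  |  106 ]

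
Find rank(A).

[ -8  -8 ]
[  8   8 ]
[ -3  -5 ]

rank(A) = 2

Row reduction:
R2 <- R2 - (-1)*R1:  [ 0  0 ]
R3 <- R3 - (3/8)*R1:  [  0  -2 ]
R2 <-> R3   (pivot in column 2 was zero)
[ -8  -8 ]
[  0  -2 ]
[  0   0 ]
Row echelon form:
[ -8  -8 ]
[  0  -2 ]
[  0   0 ]
Nonzero rows / pivot columns: 2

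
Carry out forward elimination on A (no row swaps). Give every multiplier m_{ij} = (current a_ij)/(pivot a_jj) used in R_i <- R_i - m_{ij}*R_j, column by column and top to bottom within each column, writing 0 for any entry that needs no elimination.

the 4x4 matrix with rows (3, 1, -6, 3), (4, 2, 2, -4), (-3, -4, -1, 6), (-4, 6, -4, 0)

Forward elimination:
R2 <- R2 - (4/3)*R1:  [   0  2/3   10   -8 ]
R3 <- R3 - (-1)*R1:  [  0  -3  -7   9 ]
R4 <- R4 - (-4/3)*R1:  [    0  22/3   -12     4 ]
R3 <- R3 - (-9/2)*R2:  [   0    0   38  -27 ]
R4 <- R4 - (11)*R2:  [    0     0  -122    92 ]
R4 <- R4 - (-61/19)*R3:  [      0       0       0  101/19 ]
Multipliers (in order of application): m_{21} = 4/3, m_{31} = -1, m_{41} = -4/3, m_{32} = -9/2, m_{42} = 11, m_{43} = -61/19

multipliers: 4/3, -1, -4/3, -9/2, 11, -61/19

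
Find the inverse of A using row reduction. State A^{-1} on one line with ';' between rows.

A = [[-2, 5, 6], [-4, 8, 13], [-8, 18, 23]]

Gauss-Jordan on [A | I]:
R1 <- (1/-2)*R1:  [    1  -5/2    -3  |  -1/2     0     0 ]
R2 <- R2 - (-4)*R1:  [  0  -2   1  |  -2   1   0 ]
R3 <- R3 - (-8)*R1:  [  0  -2  -1  |  -4   0   1 ]
R2 <- (1/-2)*R2:  [    0     1  -1/2  |     1  -1/2     0 ]
R1 <- R1 - (-5/2)*R2:  [     1      0  -17/4  |      2   -5/4      0 ]
R3 <- R3 - (-2)*R2:  [  0   0  -2  |  -2  -1   1 ]
R3 <- (1/-2)*R3:  [    0     0     1  |     1   1/2  -1/2 ]
R1 <- R1 - (-17/4)*R3:  [     1      0      0  |   25/4    7/8  -17/8 ]
R2 <- R2 - (-1/2)*R3:  [    0     1     0  |   3/2  -1/4  -1/4 ]
Right block of [I | A^{-1}] is the inverse:
[ 25/4   7/8  -17/8 ]
[  3/2  -1/4   -1/4 ]
[    1   1/2   -1/2 ]

inverse = [25/4 7/8 -17/8; 3/2 -1/4 -1/4; 1 1/2 -1/2]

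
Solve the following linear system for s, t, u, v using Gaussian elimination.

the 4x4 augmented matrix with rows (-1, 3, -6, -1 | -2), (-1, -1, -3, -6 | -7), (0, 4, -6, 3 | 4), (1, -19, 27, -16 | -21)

Forward elimination on [A|b]:
R2 <- R2 - (1)*R1:  [  0  -4   3  -5  -5 ]
R4 <- R4 - (-1)*R1:  [   0  -16   21  -17  -23 ]
R3 <- R3 - (-1)*R2:  [  0   0  -3  -2  -1 ]
R4 <- R4 - (4)*R2:  [  0   0   9   3  -3 ]
R4 <- R4 - (-3)*R3:  [  0   0   0  -3  -6 ]
Row echelon form:
[ -1   3  -6  -1  |  -2 ]
[  0  -4   3  -5  |  -5 ]
[  0   0  -3  -2  |  -1 ]
[  0   0   0  -3  |  -6 ]
Back-substitution:
v = (-6) / -3 = 2
u = (-1 - (-2)*(2)) / -3 = -1
t = (-5 - (3)*(-1) - (-5)*(2)) / -4 = -2
s = (-2 - (3)*(-2) - (-6)*(-1) - (-1)*(2)) / -1 = 0

(0, -2, -1, 2)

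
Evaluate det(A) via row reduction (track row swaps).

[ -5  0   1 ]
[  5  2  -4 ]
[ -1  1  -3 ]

Forward elimination:
R2 <- R2 - (-1)*R1:  [  0   2  -3 ]
R3 <- R3 - (1/5)*R1:  [     0      1  -16/5 ]
R3 <- R3 - (1/2)*R2:  [      0       0  -17/10 ]
Upper-triangular form:
[ -5  0       1 ]
[  0  2      -3 ]
[  0  0  -17/10 ]
det(A) = (-1)^0 * (-5) * (2) * (-17/10) = 17  (0 row swaps -> sign +1)

det(A) = 17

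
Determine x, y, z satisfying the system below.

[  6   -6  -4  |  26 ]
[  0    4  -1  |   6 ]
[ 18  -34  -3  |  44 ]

Forward elimination on [A|b]:
R3 <- R3 - (3)*R1:  [   0  -16    9  -34 ]
R3 <- R3 - (-4)*R2:  [   0    0    5  -10 ]
Row echelon form:
[ 6  -6  -4  |   26 ]
[ 0   4  -1  |    6 ]
[ 0   0   5  |  -10 ]
Back-substitution:
z = (-10) / 5 = -2
y = (6 - (-1)*(-2)) / 4 = 1
x = (26 - (-6)*(1) - (-4)*(-2)) / 6 = 4

(4, 1, -2)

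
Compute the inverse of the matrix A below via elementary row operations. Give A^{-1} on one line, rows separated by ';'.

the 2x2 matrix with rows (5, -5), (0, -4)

Gauss-Jordan on [A | I]:
R1 <- (1/5)*R1:  [   1   -1  |  1/5    0 ]
R2 <- (1/-4)*R2:  [    0     1  |     0  -1/4 ]
R1 <- R1 - (-1)*R2:  [    1     0  |   1/5  -1/4 ]
Right block of [I | A^{-1}] is the inverse:
[ 1/5  -1/4 ]
[   0  -1/4 ]

inverse = [1/5 -1/4; 0 -1/4]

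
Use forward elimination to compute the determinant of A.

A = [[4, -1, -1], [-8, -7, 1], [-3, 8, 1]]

Forward elimination:
R2 <- R2 - (-2)*R1:  [  0  -9  -1 ]
R3 <- R3 - (-3/4)*R1:  [    0  29/4   1/4 ]
R3 <- R3 - (-29/36)*R2:  [    0     0  -5/9 ]
Upper-triangular form:
[ 4  -1    -1 ]
[ 0  -9    -1 ]
[ 0   0  -5/9 ]
det(A) = (-1)^0 * (4) * (-9) * (-5/9) = 20  (0 row swaps -> sign +1)

det(A) = 20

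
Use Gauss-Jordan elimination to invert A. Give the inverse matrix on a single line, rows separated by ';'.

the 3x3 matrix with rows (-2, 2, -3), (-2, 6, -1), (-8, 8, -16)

inverse = [-11/4 1/4 1/2; -3/4 1/4 1/8; 1 0 -1/4]

Gauss-Jordan on [A | I]:
R1 <- (1/-2)*R1:  [    1    -1   3/2  |  -1/2     0     0 ]
R2 <- R2 - (-2)*R1:  [  0   4   2  |  -1   1   0 ]
R3 <- R3 - (-8)*R1:  [  0   0  -4  |  -4   0   1 ]
R2 <- (1/4)*R2:  [    0     1   1/2  |  -1/4   1/4     0 ]
R1 <- R1 - (-1)*R2:  [    1     0     2  |  -3/4   1/4     0 ]
R3 <- (1/-4)*R3:  [    0     0     1  |     1     0  -1/4 ]
R1 <- R1 - (2)*R3:  [     1      0      0  |  -11/4    1/4    1/2 ]
R2 <- R2 - (1/2)*R3:  [    0     1     0  |  -3/4   1/4   1/8 ]
Right block of [I | A^{-1}] is the inverse:
[ -11/4  1/4   1/2 ]
[  -3/4  1/4   1/8 ]
[     1    0  -1/4 ]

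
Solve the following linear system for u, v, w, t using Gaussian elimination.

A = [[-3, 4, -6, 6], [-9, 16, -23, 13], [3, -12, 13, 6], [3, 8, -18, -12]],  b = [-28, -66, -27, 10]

(-4, 2, 3, -5)

Forward elimination on [A|b]:
R2 <- R2 - (3)*R1:  [  0   4  -5  -5  18 ]
R3 <- R3 - (-1)*R1:  [   0   -8    7   12  -55 ]
R4 <- R4 - (-1)*R1:  [   0   12  -24   -6  -18 ]
R3 <- R3 - (-2)*R2:  [   0    0   -3    2  -19 ]
R4 <- R4 - (3)*R2:  [   0    0   -9    9  -72 ]
R4 <- R4 - (3)*R3:  [   0    0    0    3  -15 ]
Row echelon form:
[ -3  4  -6   6  |  -28 ]
[  0  4  -5  -5  |   18 ]
[  0  0  -3   2  |  -19 ]
[  0  0   0   3  |  -15 ]
Back-substitution:
t = (-15) / 3 = -5
w = (-19 - (2)*(-5)) / -3 = 3
v = (18 - (-5)*(3) - (-5)*(-5)) / 4 = 2
u = (-28 - (4)*(2) - (-6)*(3) - (6)*(-5)) / -3 = -4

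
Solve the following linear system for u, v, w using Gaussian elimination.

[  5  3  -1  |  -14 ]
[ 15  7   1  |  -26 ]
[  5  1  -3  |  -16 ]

(-1, -2, 3)

Forward elimination on [A|b]:
R2 <- R2 - (3)*R1:  [  0  -2   4  16 ]
R3 <- R3 - (1)*R1:  [  0  -2  -2  -2 ]
R3 <- R3 - (1)*R2:  [   0    0   -6  -18 ]
Row echelon form:
[ 5   3  -1  |  -14 ]
[ 0  -2   4  |   16 ]
[ 0   0  -6  |  -18 ]
Back-substitution:
w = (-18) / -6 = 3
v = (16 - (4)*(3)) / -2 = -2
u = (-14 - (3)*(-2) - (-1)*(3)) / 5 = -1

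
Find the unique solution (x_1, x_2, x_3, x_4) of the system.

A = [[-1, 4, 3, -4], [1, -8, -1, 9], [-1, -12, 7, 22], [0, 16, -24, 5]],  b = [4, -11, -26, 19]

(-3, 0, -1, -1)

Forward elimination on [A|b]:
R2 <- R2 - (-1)*R1:  [  0  -4   2   5  -7 ]
R3 <- R3 - (1)*R1:  [   0  -16    4   26  -30 ]
R3 <- R3 - (4)*R2:  [  0   0  -4   6  -2 ]
R4 <- R4 - (-4)*R2:  [   0    0  -16   25   -9 ]
R4 <- R4 - (4)*R3:  [  0   0   0   1  -1 ]
Row echelon form:
[ -1   4   3  -4  |   4 ]
[  0  -4   2   5  |  -7 ]
[  0   0  -4   6  |  -2 ]
[  0   0   0   1  |  -1 ]
Back-substitution:
x_4 = (-1) / 1 = -1
x_3 = (-2 - (6)*(-1)) / -4 = -1
x_2 = (-7 - (2)*(-1) - (5)*(-1)) / -4 = 0
x_1 = (4 - (4)*(0) - (3)*(-1) - (-4)*(-1)) / -1 = -3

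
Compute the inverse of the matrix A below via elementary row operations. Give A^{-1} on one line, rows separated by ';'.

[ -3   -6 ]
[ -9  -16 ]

Gauss-Jordan on [A | I]:
R1 <- (1/-3)*R1:  [    1     2  |  -1/3     0 ]
R2 <- R2 - (-9)*R1:  [  0   2  |  -3   1 ]
R2 <- (1/2)*R2:  [    0     1  |  -3/2   1/2 ]
R1 <- R1 - (2)*R2:  [   1    0  |  8/3   -1 ]
Right block of [I | A^{-1}] is the inverse:
[  8/3   -1 ]
[ -3/2  1/2 ]

inverse = [8/3 -1; -3/2 1/2]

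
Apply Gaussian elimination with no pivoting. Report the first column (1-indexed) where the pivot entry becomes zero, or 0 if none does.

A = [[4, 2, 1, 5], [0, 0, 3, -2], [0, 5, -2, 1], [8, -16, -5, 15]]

Naive forward elimination:
R4 <- R4 - (2)*R1:  [   0  -20   -7    5 ]
Matrix at this point:
[ 4    2   1   5 ]
[ 0    0   3  -2 ]
[ 0    5  -2   1 ]
[ 0  -20  -7   5 ]
Pivot entry (2,2) is zero but row 3 has 5 in column 2 -> naive elimination stops; a row interchange (e.g. R2 <-> R3) would be required here.

first zero-pivot column = 2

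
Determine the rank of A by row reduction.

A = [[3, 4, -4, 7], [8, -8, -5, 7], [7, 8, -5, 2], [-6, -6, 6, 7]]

rank(A) = 4

Row reduction:
R2 <- R2 - (8/3)*R1:  [     0  -56/3   17/3  -35/3 ]
R3 <- R3 - (7/3)*R1:  [     0   -4/3   13/3  -43/3 ]
R4 <- R4 - (-2)*R1:  [  0   2  -2  21 ]
R3 <- R3 - (1/14)*R2:  [     0      0  55/14  -27/2 ]
R4 <- R4 - (-3/28)*R2:  [      0       0  -39/28    79/4 ]
R4 <- R4 - (-39/110)*R3:  [      0       0       0  823/55 ]
Row echelon form:
[ 3      4     -4       7 ]
[ 0  -56/3   17/3   -35/3 ]
[ 0      0  55/14   -27/2 ]
[ 0      0      0  823/55 ]
Nonzero rows / pivot columns: 4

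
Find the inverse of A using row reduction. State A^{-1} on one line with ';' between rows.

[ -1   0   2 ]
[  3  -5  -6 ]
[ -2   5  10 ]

inverse = [-2/3 1/3 1/3; -3/5 -1/5 0; 1/6 1/6 1/6]

Gauss-Jordan on [A | I]:
R1 <- (1/-1)*R1:  [  1   0  -2  |  -1   0   0 ]
R2 <- R2 - (3)*R1:  [  0  -5   0  |   3   1   0 ]
R3 <- R3 - (-2)*R1:  [  0   5   6  |  -2   0   1 ]
R2 <- (1/-5)*R2:  [    0     1     0  |  -3/5  -1/5     0 ]
R3 <- R3 - (5)*R2:  [ 0  0  6  |  1  1  1 ]
R3 <- (1/6)*R3:  [   0    0    1  |  1/6  1/6  1/6 ]
R1 <- R1 - (-2)*R3:  [    1     0     0  |  -2/3   1/3   1/3 ]
Right block of [I | A^{-1}] is the inverse:
[ -2/3   1/3  1/3 ]
[ -3/5  -1/5    0 ]
[  1/6   1/6  1/6 ]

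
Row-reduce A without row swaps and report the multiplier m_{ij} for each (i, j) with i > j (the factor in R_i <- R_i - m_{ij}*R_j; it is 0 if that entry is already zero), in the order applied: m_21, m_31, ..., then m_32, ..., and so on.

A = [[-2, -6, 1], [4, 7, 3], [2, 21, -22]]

Forward elimination:
R2 <- R2 - (-2)*R1:  [  0  -5   5 ]
R3 <- R3 - (-1)*R1:  [   0   15  -21 ]
R3 <- R3 - (-3)*R2:  [  0   0  -6 ]
Multipliers (in order of application): m_{21} = -2, m_{31} = -1, m_{32} = -3

multipliers: -2, -1, -3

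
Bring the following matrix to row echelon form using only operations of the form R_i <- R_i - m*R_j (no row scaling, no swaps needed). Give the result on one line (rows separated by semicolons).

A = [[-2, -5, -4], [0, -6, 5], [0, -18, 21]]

Forward elimination:
R3 <- R3 - (3)*R2:  [ 0  0  6 ]
Row echelon form:
[ -2  -5  -4 ]
[  0  -6   5 ]
[  0   0   6 ]

REF = [-2 -5 -4; 0 -6 5; 0 0 6]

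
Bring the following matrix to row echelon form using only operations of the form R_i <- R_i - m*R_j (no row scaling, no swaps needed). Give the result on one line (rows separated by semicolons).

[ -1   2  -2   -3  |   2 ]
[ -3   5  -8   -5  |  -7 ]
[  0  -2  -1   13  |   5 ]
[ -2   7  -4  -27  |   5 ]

REF = [-1 2 -2 -3 2; 0 -1 -2 4 -13; 0 0 3 5 31; 0 0 0 1 24]

Forward elimination:
R2 <- R2 - (3)*R1:  [   0   -1   -2    4  -13 ]
R4 <- R4 - (2)*R1:  [   0    3    0  -21    1 ]
R3 <- R3 - (2)*R2:  [  0   0   3   5  31 ]
R4 <- R4 - (-3)*R2:  [   0    0   -6   -9  -38 ]
R4 <- R4 - (-2)*R3:  [  0   0   0   1  24 ]
Row echelon form:
[ -1   2  -2  -3  |    2 ]
[  0  -1  -2   4  |  -13 ]
[  0   0   3   5  |   31 ]
[  0   0   0   1  |   24 ]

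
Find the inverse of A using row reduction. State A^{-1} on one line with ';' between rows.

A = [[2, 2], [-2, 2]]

inverse = [1/4 -1/4; 1/4 1/4]

Gauss-Jordan on [A | I]:
R1 <- (1/2)*R1:  [   1    1  |  1/2    0 ]
R2 <- R2 - (-2)*R1:  [ 0  4  |  1  1 ]
R2 <- (1/4)*R2:  [   0    1  |  1/4  1/4 ]
R1 <- R1 - (1)*R2:  [    1     0  |   1/4  -1/4 ]
Right block of [I | A^{-1}] is the inverse:
[ 1/4  -1/4 ]
[ 1/4   1/4 ]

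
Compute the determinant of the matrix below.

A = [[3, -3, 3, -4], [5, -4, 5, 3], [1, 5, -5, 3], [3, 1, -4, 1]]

Forward elimination:
R2 <- R2 - (5/3)*R1:  [    0     1     0  29/3 ]
R3 <- R3 - (1/3)*R1:  [    0     6    -6  13/3 ]
R4 <- R4 - (1)*R1:  [  0   4  -7   5 ]
R3 <- R3 - (6)*R2:  [      0       0      -6  -161/3 ]
R4 <- R4 - (4)*R2:  [      0       0      -7  -101/3 ]
R4 <- R4 - (7/6)*R3:  [      0       0       0  521/18 ]
Upper-triangular form:
[ 3  -3   3      -4 ]
[ 0   1   0    29/3 ]
[ 0   0  -6  -161/3 ]
[ 0   0   0  521/18 ]
det(A) = (-1)^0 * (3) * (1) * (-6) * (521/18) = -521  (0 row swaps -> sign +1)

det(A) = -521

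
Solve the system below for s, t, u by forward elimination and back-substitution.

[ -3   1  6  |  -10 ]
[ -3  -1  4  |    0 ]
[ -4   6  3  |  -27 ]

(0, -4, -1)

Forward elimination on [A|b]:
R2 <- R2 - (1)*R1:  [  0  -2  -2  10 ]
R3 <- R3 - (4/3)*R1:  [     0   14/3     -5  -41/3 ]
R3 <- R3 - (-7/3)*R2:  [     0      0  -29/3   29/3 ]
Row echelon form:
[ -3   1      6  |   -10 ]
[  0  -2     -2  |    10 ]
[  0   0  -29/3  |  29/3 ]
Back-substitution:
u = (29/3) / (-29/3) = -1
t = (10 - (-2)*(-1)) / -2 = -4
s = (-10 - (1)*(-4) - (6)*(-1)) / -3 = 0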